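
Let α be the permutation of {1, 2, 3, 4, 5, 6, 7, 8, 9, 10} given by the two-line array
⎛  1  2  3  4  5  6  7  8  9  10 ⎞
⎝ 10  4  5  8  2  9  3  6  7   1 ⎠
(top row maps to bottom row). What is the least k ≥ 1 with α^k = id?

Writing α as disjoint cycles, the cycle lengths are 8, 2.
The order of α is the least common multiple of its cycle lengths: lcm(8, 2) = 8.

8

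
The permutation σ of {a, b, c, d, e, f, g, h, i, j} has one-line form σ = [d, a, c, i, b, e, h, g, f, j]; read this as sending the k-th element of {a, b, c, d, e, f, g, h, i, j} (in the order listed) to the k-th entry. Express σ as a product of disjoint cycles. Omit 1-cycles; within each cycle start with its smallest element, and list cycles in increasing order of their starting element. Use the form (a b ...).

(a d i f e b)(g h)

Iterating σ from a gives a → d → i → f → e → b → a; that is the 6-cycle (a d i f e b).
Repeating from the next unused element and collecting all non-trivial cycles gives (a d i f e b)(g h).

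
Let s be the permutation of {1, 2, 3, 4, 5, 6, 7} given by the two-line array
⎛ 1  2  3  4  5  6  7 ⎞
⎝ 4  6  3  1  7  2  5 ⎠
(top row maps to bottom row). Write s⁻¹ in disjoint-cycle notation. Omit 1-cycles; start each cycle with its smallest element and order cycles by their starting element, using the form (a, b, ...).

First write s in disjoint cycles: (1, 4)(2, 6)(5, 7).
The inverse reverses every cycle; in canonical form, s⁻¹ = (1, 4)(2, 6)(5, 7).

(1, 4)(2, 6)(5, 7)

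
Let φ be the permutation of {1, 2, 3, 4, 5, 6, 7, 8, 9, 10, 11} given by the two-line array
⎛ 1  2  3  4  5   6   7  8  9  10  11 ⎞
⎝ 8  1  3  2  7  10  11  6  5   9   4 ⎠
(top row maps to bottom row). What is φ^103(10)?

Tracing 10 → 9 → … returns to 10 after 10 steps, so 10 lies in a 10-cycle (1, 8, 6, 10, 9, 5, 7, 11, 4, 2).
On a 10-cycle, φ^10 is the identity, so φ^103 = φ^3 there (103 ≡ 3 mod 10).
Stepping 3 places around the cycle: 10 → 9 → 5 → 7.

7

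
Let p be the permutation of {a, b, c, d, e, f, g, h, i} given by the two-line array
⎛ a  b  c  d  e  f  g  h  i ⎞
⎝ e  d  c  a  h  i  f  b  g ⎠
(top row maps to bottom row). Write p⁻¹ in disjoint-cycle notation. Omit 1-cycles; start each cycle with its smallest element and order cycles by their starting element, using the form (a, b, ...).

(a, d, b, h, e)(f, g, i)

The cycle decomposition of p is (a, e, h, b, d)(f, i, g).
The inverse reverses every cycle; in canonical form, p⁻¹ = (a, d, b, h, e)(f, g, i).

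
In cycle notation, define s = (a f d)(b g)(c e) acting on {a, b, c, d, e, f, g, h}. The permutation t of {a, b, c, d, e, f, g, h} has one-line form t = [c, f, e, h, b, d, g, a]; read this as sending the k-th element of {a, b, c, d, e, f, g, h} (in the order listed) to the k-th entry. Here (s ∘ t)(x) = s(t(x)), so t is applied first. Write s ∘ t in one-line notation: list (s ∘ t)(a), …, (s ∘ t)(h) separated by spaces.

e d c h g a b f

(s ∘ t)(x) = s(t(x)). Computing each image: s(t(a)) = s(c) = e, s(t(b)) = s(f) = d, s(t(c)) = s(e) = c, s(t(d)) = s(h) = h, s(t(e)) = s(b) = g, s(t(f)) = s(d) = a, s(t(g)) = s(g) = b, s(t(h)) = s(a) = f.
Hence s ∘ t = [e d c h g a b f].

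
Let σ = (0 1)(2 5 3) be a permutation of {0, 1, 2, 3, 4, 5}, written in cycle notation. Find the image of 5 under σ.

In the cycle (2 5 3), 5 is followed by 3, so σ(5) = 3.

3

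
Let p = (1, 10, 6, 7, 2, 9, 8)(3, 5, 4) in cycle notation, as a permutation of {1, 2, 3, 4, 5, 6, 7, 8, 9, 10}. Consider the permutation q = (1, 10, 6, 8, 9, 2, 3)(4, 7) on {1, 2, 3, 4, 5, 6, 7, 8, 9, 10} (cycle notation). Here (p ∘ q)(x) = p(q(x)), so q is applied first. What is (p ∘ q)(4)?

First apply q: q(4) = 7, then p(7) = 2. Thus (p ∘ q)(4) = 2.

2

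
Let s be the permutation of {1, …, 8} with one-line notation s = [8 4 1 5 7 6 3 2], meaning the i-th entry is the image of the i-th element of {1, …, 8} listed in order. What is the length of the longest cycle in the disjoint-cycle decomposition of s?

7

Decomposing into disjoint cycles gives (1, 8, 2, 4, 5, 7, 3); the longest has length 7.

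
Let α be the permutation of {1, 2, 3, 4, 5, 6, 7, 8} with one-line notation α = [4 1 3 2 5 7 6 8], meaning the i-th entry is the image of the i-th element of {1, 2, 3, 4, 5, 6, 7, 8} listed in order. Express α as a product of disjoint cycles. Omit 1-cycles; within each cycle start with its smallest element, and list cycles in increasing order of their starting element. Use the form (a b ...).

Iterating α from 1 gives 1 → 4 → 2 → 1; that is the 3-cycle (1 4 2).
Continuing from each remaining unvisited element yields (1 4 2)(6 7).

(1 4 2)(6 7)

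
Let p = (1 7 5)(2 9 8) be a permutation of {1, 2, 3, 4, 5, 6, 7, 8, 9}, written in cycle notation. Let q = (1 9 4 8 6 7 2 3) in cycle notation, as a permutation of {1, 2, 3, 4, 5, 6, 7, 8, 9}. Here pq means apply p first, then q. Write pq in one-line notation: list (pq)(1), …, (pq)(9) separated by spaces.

(pq)(x) = q(p(x)). Computing each image: q(p(1)) = q(7) = 2, q(p(2)) = q(9) = 4, q(p(3)) = q(3) = 1, q(p(4)) = q(4) = 8, q(p(5)) = q(1) = 9, q(p(6)) = q(6) = 7, q(p(7)) = q(5) = 5, q(p(8)) = q(2) = 3, q(p(9)) = q(8) = 6.
Hence pq = [2 4 1 8 9 7 5 3 6].

2 4 1 8 9 7 5 3 6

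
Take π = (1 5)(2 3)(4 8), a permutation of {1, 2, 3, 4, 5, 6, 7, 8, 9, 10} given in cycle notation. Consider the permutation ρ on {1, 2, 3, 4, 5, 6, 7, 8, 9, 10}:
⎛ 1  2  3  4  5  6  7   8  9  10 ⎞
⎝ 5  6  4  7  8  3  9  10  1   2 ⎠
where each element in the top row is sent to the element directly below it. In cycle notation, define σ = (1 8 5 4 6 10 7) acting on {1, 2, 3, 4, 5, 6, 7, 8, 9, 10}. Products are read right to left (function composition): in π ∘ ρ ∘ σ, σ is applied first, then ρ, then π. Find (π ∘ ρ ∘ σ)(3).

(π ∘ ρ ∘ σ)(3) = π(ρ(σ(3))). σ(3) = 3, then ρ(3) = 4, then π(4) = 8, so the result is 8.

8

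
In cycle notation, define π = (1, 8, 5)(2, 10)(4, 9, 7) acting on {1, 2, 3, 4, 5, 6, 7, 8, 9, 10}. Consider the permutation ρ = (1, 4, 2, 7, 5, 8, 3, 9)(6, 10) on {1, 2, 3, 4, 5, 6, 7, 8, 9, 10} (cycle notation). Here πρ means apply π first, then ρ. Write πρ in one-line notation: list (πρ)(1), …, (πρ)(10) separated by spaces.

3 6 9 1 4 10 2 8 5 7

(πρ)(x) = ρ(π(x)). Computing each image: ρ(π(1)) = ρ(8) = 3, ρ(π(2)) = ρ(10) = 6, ρ(π(3)) = ρ(3) = 9, ρ(π(4)) = ρ(9) = 1, ρ(π(5)) = ρ(1) = 4, ρ(π(6)) = ρ(6) = 10, ρ(π(7)) = ρ(4) = 2, ρ(π(8)) = ρ(5) = 8, ρ(π(9)) = ρ(7) = 5, ρ(π(10)) = ρ(2) = 7.
Hence πρ = [3 6 9 1 4 10 2 8 5 7].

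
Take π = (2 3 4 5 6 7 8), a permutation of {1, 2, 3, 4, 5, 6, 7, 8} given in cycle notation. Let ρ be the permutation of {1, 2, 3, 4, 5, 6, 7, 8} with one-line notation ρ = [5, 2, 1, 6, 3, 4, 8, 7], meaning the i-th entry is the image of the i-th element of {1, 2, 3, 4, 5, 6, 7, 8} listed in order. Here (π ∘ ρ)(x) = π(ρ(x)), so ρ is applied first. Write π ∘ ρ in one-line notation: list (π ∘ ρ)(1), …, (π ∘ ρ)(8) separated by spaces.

6 3 1 7 4 5 2 8

(π ∘ ρ)(x) = π(ρ(x)). Computing each image: π(ρ(1)) = π(5) = 6, π(ρ(2)) = π(2) = 3, π(ρ(3)) = π(1) = 1, π(ρ(4)) = π(6) = 7, π(ρ(5)) = π(3) = 4, π(ρ(6)) = π(4) = 5, π(ρ(7)) = π(8) = 2, π(ρ(8)) = π(7) = 8.
Hence π ∘ ρ = [6 3 1 7 4 5 2 8].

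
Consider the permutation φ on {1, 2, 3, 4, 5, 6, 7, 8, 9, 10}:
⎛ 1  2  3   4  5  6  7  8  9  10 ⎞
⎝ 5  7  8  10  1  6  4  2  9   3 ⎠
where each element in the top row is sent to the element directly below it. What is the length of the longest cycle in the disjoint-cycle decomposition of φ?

Decomposing into disjoint cycles gives (1 5)(2 7 4 10 3 8); the longest has length 6.

6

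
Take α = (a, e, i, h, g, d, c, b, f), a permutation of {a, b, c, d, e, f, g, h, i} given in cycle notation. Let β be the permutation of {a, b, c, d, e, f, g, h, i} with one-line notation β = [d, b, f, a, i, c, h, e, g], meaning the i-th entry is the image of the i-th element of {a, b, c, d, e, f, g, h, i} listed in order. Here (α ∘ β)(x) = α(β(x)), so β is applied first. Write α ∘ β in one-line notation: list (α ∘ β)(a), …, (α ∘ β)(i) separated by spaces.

c f a e h b g i d

For each element, apply β then α: a → d → c; b → b → f; c → f → a; d → a → e; e → i → h; f → c → b; g → h → g; h → e → i; i → g → d.
So α ∘ β in one-line form is c f a e h b g i d.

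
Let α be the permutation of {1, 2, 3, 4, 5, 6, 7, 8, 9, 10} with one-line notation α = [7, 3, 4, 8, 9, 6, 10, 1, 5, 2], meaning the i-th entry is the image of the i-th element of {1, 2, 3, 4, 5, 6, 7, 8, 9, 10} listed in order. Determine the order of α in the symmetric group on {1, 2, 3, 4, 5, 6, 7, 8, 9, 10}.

Decomposing into disjoint cycles gives cycle lengths 7, 2, 1.
The order of α is the least common multiple of its cycle lengths: lcm(7, 2) = 14.

14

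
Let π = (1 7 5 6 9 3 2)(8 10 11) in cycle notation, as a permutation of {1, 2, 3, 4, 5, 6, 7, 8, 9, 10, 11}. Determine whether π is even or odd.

The cycle lengths are 7, 3, 1.
A cycle of length ℓ contributes ℓ−1 transpositions, so π is a product of 6 + 2 = 8 transpositions — even.

even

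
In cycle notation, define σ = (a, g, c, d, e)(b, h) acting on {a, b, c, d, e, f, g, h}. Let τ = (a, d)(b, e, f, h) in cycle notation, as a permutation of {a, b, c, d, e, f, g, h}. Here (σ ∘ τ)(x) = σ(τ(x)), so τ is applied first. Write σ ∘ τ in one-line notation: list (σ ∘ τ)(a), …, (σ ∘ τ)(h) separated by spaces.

e a d g f b c h

For each element, apply τ then σ: a → d → e; b → e → a; c → c → d; d → a → g; e → f → f; f → h → b; g → g → c; h → b → h.
Collecting the images, σ ∘ τ = [e a d g f b c h].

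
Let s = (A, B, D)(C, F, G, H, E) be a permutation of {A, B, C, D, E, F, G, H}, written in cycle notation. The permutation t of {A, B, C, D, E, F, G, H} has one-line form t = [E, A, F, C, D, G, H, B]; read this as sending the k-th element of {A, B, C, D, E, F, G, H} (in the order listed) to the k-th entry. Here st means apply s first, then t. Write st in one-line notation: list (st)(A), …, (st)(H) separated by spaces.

A C G E F H B D

(st)(x) = t(s(x)). Computing each image: t(s(A)) = t(B) = A, t(s(B)) = t(D) = C, t(s(C)) = t(F) = G, t(s(D)) = t(A) = E, t(s(E)) = t(C) = F, t(s(F)) = t(G) = H, t(s(G)) = t(H) = B, t(s(H)) = t(E) = D.
Hence st = [A C G E F H B D].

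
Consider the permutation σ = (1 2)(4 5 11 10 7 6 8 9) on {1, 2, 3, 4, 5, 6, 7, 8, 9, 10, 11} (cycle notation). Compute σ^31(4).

9

4 lies in the 8-cycle (4 5 11 10 7 6 8 9).
Powers repeat with period 8 on this cycle, and 31 mod 8 = 7, so σ^31(4) = σ^7(4).
Advancing 7 steps from 4: 4 → 5 → 11 → 10 → 7 → 6 → 8 → 9.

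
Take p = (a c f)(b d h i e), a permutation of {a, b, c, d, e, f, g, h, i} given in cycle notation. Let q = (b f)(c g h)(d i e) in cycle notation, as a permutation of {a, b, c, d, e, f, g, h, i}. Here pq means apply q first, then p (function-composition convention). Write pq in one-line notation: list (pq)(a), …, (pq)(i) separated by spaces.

(pq)(x) = p(q(x)). Computing each image: p(q(a)) = p(a) = c, p(q(b)) = p(f) = a, p(q(c)) = p(g) = g, p(q(d)) = p(i) = e, p(q(e)) = p(d) = h, p(q(f)) = p(b) = d, p(q(g)) = p(h) = i, p(q(h)) = p(c) = f, p(q(i)) = p(e) = b.
Hence pq = [c a g e h d i f b].

c a g e h d i f b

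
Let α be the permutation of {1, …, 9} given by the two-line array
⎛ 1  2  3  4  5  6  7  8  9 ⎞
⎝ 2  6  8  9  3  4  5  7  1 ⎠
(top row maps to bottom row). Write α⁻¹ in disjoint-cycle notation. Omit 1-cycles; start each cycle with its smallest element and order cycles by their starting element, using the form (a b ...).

First write α in disjoint cycles: (1 2 6 4 9)(3 8 7 5).
The inverse reverses every cycle; in canonical form, α⁻¹ = (1 9 4 6 2)(3 5 7 8).

(1 9 4 6 2)(3 5 7 8)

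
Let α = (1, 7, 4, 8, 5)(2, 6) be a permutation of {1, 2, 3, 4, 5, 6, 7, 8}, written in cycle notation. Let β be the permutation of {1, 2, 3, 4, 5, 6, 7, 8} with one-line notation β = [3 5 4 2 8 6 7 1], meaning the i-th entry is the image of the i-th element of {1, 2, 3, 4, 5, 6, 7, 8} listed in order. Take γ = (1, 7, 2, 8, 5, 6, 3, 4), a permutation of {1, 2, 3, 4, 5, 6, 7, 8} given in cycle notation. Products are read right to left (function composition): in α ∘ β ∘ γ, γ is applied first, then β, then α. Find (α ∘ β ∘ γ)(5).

2

Chase 5: γ(5) = 6; β(6) = 6; α(6) = 2. Hence (α ∘ β ∘ γ)(5) = 2.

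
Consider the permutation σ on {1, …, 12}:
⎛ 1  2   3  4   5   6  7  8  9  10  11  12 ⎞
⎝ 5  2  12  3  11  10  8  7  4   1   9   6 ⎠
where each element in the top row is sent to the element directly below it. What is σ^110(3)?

Tracing 3 → 12 → … returns to 3 after 9 steps, so 3 lies in a 9-cycle (1 5 11 9 4 3 12 6 10).
On a 9-cycle, σ^9 is the identity, so σ^110 = σ^2 there (110 ≡ 2 mod 9).
Stepping 2 places around the cycle: 3 → 12 → 6.

6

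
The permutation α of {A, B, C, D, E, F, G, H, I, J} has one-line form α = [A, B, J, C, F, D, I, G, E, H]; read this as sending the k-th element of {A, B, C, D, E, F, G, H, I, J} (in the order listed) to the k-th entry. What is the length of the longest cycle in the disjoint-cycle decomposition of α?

Decomposing into disjoint cycles gives (C J H G I E F D); the longest has length 8.

8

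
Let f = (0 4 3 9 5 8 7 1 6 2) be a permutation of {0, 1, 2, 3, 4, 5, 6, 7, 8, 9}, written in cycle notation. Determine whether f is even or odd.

odd

The cycle lengths are 10.
A cycle is odd iff its length is even; f has 1 even-length cycle, so sgn(f) = (−1)^1 and f is odd.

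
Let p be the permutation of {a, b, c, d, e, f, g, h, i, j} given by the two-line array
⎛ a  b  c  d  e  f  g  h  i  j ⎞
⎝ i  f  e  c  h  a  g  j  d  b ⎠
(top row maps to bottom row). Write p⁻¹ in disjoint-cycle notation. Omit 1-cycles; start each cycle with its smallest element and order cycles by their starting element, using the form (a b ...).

The cycle decomposition of p is (a i d c e h j b f).
Reversing each cycle (and rotating so the smallest element leads) gives p⁻¹ = (a f b j h e c d i).

(a f b j h e c d i)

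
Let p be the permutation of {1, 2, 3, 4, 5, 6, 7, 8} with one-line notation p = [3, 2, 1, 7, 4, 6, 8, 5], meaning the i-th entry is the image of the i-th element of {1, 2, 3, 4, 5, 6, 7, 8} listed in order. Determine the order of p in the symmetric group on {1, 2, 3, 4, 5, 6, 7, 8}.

Decomposing into disjoint cycles gives cycle lengths 4, 2, 1, 1.
The order is lcm(4, 2) = 4.

4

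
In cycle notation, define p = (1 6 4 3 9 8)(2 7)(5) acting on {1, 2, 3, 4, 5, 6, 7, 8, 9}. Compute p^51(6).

9

6 lies in the 6-cycle (1 6 4 3 9 8).
Since the cycle has length 6, p^51 acts on it the same as p^3 (51 mod 6 = 3).
Stepping 3 places around the cycle: 6 → 4 → 3 → 9.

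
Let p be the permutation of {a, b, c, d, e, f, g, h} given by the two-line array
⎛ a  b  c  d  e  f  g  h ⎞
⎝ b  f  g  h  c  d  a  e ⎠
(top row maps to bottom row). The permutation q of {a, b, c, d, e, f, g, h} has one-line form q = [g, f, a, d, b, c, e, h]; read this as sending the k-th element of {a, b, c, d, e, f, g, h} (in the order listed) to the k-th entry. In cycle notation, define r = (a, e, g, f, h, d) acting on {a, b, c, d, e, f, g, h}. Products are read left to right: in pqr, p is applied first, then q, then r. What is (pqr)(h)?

Chase h: p(h) = e; q(e) = b; r(b) = b. Hence (pqr)(h) = b.

b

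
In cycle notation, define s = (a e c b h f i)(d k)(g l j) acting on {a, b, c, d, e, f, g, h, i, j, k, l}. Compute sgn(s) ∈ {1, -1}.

-1

The cycle lengths are 7, 3, 2.
A cycle is odd iff its length is even; s has 1 even-length cycle, so sgn(s) = (−1)^1 and s is odd.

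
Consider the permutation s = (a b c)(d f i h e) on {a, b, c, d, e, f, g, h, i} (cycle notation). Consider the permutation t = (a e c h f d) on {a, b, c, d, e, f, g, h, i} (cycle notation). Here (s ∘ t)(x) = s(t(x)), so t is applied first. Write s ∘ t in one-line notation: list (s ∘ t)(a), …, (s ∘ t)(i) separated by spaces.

(s ∘ t)(x) = s(t(x)). Computing each image: s(t(a)) = s(e) = d, s(t(b)) = s(b) = c, s(t(c)) = s(h) = e, s(t(d)) = s(a) = b, s(t(e)) = s(c) = a, s(t(f)) = s(d) = f, s(t(g)) = s(g) = g, s(t(h)) = s(f) = i, s(t(i)) = s(i) = h.
Hence s ∘ t = [d c e b a f g i h].

d c e b a f g i h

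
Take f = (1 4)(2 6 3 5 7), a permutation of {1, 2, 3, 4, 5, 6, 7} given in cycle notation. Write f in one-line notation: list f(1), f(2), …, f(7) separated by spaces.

4 6 5 1 7 3 2

Reading each image from the cycles: 1↦4, 2↦6, 3↦5, 4↦1, 5↦7, 6↦3, 7↦2.
So the one-line form is 4 6 5 1 7 3 2.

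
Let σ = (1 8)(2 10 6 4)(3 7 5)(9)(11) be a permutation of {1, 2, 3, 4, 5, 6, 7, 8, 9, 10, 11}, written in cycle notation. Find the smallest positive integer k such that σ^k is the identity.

The cycle type of σ is (4, 3, 2, 1, 1).
The order is lcm(4, 3, 2) = 12.

12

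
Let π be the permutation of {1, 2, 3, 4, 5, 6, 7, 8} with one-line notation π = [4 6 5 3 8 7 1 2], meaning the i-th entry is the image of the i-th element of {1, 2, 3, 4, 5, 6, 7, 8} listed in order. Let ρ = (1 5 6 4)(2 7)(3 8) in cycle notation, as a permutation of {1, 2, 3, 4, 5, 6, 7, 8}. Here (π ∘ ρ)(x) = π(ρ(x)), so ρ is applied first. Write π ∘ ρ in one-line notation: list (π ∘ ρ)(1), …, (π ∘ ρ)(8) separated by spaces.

8 1 2 4 7 3 6 5

Chase each element through ρ then π: 1 → 5 → 8; 2 → 7 → 1; 3 → 8 → 2; 4 → 1 → 4; 5 → 6 → 7; 6 → 4 → 3; 7 → 2 → 6; 8 → 3 → 5.
So π ∘ ρ in one-line form is 8 1 2 4 7 3 6 5.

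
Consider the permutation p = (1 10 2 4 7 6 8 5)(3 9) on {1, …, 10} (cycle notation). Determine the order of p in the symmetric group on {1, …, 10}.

8

The disjoint cycles have lengths 8, 2.
The order is lcm(8, 2) = 8.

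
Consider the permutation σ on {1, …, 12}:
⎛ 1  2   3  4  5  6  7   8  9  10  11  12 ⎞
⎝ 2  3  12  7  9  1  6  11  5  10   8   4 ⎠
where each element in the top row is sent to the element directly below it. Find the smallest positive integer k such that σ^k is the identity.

Decomposing into disjoint cycles gives cycle lengths 7, 2, 2, 1.
The order of σ is the least common multiple of its cycle lengths: lcm(7, 2, 2) = 14.

14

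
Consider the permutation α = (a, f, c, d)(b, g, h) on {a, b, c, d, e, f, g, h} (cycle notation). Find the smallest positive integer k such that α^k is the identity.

The cycle type of α is (4, 3, 1).
Since disjoint cycles commute, ord(α) = lcm(4, 3) = 12.

12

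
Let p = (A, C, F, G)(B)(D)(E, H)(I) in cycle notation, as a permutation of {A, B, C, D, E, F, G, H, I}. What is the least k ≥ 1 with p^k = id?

The cycle type of p is (4, 2, 1, 1, 1).
Since disjoint cycles commute, ord(p) = lcm(4, 2) = 4.

4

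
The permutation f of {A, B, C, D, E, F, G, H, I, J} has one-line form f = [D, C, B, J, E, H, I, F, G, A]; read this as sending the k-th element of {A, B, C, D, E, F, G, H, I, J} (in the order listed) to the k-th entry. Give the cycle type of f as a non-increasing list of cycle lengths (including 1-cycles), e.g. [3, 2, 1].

The disjoint cycles are (A, D, J)(B, C)(E)(F, H)(G, I), with lengths 3, 2, 2, 2, 1 in non-increasing order.

[3, 2, 2, 2, 1]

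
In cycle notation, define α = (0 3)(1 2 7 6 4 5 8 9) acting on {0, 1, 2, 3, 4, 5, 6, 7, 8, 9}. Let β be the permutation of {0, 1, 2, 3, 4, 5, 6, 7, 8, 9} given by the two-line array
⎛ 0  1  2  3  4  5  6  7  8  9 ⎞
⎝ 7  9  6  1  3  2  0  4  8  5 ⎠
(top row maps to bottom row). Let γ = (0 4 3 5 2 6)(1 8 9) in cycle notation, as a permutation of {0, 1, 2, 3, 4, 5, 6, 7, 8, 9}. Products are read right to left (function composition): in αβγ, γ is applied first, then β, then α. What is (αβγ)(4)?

(αβγ)(4) = α(β(γ(4))). γ(4) = 3, then β(3) = 1, then α(1) = 2, so the result is 2.

2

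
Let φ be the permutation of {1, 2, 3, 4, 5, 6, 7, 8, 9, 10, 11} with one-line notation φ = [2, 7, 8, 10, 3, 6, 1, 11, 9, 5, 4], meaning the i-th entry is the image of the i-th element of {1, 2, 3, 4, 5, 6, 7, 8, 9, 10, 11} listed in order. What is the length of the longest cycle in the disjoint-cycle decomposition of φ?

Decomposing into disjoint cycles gives (1, 2, 7)(3, 8, 11, 4, 10, 5); the longest has length 6.

6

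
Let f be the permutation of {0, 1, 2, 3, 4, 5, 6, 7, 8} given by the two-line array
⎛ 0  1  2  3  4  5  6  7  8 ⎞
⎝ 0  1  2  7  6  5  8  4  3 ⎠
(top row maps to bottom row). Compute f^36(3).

7

Tracing 3 → 7 → … returns to 3 after 5 steps, so 3 lies in a 5-cycle (3, 7, 4, 6, 8).
Powers repeat with period 5 on this cycle, and 36 mod 5 = 1, so f^36(3) = f^1(3).
Stepping 1 place around the cycle: 3 → 7.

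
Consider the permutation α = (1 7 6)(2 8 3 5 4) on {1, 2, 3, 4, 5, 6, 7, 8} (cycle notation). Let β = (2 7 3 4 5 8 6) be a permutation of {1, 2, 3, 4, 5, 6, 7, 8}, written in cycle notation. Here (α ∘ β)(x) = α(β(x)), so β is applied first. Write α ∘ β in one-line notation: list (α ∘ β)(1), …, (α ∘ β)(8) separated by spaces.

7 6 2 4 3 8 5 1

For each element, apply β then α: 1 → 1 → 7; 2 → 7 → 6; 3 → 4 → 2; 4 → 5 → 4; 5 → 8 → 3; 6 → 2 → 8; 7 → 3 → 5; 8 → 6 → 1.
So α ∘ β in one-line form is 7 6 2 4 3 8 5 1.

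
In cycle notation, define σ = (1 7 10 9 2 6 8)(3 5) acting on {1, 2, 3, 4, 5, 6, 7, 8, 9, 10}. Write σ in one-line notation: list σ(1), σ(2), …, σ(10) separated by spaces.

7 6 5 4 3 8 10 1 2 9

Image by image: 1→7, 2→6, 3→5, 4→4, 5→3, 6→8, 7→10, 8→1, 9→2, 10→9.
So the one-line form is 7 6 5 4 3 8 10 1 2 9.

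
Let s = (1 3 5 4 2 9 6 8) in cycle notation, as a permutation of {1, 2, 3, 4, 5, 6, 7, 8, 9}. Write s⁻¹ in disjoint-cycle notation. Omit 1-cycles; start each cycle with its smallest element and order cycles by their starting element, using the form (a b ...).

Inverting a permutation written in cycle notation just reverses the order within every cycle.
Reversing each cycle of s and rotating so the smallest element leads gives (1 8 6 9 2 4 5 3).

(1 8 6 9 2 4 5 3)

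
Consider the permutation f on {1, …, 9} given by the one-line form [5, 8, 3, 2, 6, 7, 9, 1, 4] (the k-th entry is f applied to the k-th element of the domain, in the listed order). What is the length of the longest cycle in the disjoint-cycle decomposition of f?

8

Decomposing into disjoint cycles gives (1 5 6 7 9 4 2 8); the longest has length 8.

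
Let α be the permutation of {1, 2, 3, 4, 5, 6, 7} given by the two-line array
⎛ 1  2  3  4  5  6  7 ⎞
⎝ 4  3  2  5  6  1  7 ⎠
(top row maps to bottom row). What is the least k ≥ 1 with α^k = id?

4

Writing α as disjoint cycles, the cycle lengths are 4, 2, 1.
Since disjoint cycles commute, ord(α) = lcm(4, 2) = 4.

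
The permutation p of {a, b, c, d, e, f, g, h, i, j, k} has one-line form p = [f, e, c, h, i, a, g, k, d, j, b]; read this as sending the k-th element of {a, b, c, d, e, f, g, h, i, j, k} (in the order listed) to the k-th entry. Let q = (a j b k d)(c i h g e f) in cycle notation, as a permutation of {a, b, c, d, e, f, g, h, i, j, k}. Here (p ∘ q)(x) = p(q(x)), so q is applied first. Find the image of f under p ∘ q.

c

First apply q: q(f) = c, then p(c) = c. Thus (p ∘ q)(f) = c.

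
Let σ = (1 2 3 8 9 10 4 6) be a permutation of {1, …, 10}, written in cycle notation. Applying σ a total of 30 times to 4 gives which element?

4 lies in the 8-cycle (1 2 3 8 9 10 4 6).
Since the cycle has length 8, σ^30 acts on it the same as σ^6 (30 mod 8 = 6).
Stepping 6 places around the cycle: 4 → 6 → 1 → 2 → 3 → 8 → 9.

9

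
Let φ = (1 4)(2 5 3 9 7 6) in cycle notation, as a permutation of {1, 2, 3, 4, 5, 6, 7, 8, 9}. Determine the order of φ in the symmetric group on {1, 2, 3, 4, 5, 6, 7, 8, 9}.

6

The cycle type of φ is (6, 2, 1).
The order of φ is the least common multiple of its cycle lengths: lcm(6, 2) = 6.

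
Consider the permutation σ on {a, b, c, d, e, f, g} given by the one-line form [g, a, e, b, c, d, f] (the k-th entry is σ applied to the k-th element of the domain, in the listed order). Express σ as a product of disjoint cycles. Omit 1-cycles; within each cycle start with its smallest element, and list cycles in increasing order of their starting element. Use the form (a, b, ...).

(a, g, f, d, b)(c, e)

Iterating σ from a gives a → g → f → d → b → a; that is the 5-cycle (a, g, f, d, b).
Continuing from each remaining unvisited element yields (a, g, f, d, b)(c, e).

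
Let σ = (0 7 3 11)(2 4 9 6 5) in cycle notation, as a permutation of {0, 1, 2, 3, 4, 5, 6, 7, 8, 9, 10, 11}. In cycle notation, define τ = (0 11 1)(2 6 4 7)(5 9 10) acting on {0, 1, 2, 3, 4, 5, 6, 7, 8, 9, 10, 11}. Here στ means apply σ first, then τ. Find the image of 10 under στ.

5

σ(10) = 10, then τ(10) = 5; composing gives (στ)(10) = 5.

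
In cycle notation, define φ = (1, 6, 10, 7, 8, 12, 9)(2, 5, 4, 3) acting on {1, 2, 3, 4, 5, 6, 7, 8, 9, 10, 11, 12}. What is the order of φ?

28

The disjoint cycles have lengths 7, 4, 1.
Since disjoint cycles commute, ord(φ) = lcm(7, 4) = 28.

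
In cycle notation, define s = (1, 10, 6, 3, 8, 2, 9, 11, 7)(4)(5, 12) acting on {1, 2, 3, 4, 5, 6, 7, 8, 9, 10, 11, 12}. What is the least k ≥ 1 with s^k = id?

The disjoint cycles have lengths 9, 2, 1.
The order is lcm(9, 2) = 18.

18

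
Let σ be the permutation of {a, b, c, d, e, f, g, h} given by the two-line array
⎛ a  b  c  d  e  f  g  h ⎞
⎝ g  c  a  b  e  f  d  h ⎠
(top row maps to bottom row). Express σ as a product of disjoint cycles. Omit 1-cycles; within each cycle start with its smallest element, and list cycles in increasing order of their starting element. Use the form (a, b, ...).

Start at a and follow images: a → g → d → b → c → a, giving the cycle (a, g, d, b, c).
Repeating from the next unused element and collecting all non-trivial cycles gives (a, g, d, b, c).

(a, g, d, b, c)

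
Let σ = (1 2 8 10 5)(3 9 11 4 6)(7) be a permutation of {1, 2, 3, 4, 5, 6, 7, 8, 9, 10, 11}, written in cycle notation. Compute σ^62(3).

11

3 lies in the 5-cycle (3 9 11 4 6).
Since the cycle has length 5, σ^62 acts on it the same as σ^2 (62 mod 5 = 2).
Stepping 2 places around the cycle: 3 → 9 → 11.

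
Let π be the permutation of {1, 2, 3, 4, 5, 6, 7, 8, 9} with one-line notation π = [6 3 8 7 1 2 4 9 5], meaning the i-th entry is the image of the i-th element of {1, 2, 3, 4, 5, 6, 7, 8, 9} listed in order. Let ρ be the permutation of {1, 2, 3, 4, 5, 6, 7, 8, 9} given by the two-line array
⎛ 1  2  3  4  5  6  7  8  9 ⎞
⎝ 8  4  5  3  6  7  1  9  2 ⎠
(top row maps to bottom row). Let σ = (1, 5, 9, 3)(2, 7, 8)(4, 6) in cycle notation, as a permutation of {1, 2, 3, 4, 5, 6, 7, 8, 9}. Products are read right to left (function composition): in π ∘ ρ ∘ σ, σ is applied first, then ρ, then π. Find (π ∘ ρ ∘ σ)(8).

7

Apply the permutations in order: σ(8) = 2, then ρ(2) = 4, then π(4) = 7. So (π ∘ ρ ∘ σ)(8) = 7.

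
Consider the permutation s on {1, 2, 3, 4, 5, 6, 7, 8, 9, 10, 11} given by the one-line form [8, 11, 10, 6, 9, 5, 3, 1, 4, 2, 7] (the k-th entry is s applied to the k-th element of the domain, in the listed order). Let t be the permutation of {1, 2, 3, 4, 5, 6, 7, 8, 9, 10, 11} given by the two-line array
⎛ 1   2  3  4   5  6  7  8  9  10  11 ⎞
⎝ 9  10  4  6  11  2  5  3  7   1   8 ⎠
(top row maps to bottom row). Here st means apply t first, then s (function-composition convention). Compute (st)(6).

11

First apply t: t(6) = 2, then s(2) = 11. Thus (st)(6) = 11.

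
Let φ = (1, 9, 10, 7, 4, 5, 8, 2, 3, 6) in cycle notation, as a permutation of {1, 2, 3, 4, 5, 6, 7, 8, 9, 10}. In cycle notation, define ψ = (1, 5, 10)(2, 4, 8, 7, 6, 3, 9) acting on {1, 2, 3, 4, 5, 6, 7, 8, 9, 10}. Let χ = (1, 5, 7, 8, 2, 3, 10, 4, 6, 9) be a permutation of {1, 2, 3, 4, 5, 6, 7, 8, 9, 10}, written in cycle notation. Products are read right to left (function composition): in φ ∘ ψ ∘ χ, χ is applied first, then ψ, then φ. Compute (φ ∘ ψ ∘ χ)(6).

(φ ∘ ψ ∘ χ)(6) = φ(ψ(χ(6))). χ(6) = 9, then ψ(9) = 2, then φ(2) = 3, so the result is 3.

3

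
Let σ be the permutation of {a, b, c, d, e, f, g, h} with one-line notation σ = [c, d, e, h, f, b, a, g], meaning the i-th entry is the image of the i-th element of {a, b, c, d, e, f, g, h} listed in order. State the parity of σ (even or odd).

In disjoint-cycle form the cycle lengths are 8.
A cycle of length ℓ contributes ℓ−1 transpositions, so σ is a product of 7 transpositions — odd.

odd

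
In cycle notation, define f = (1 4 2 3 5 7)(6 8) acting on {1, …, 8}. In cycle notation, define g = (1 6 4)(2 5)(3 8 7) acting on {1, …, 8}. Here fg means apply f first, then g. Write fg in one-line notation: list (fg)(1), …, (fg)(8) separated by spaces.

1 8 2 5 3 7 6 4

(fg)(x) = g(f(x)). Computing each image: g(f(1)) = g(4) = 1, g(f(2)) = g(3) = 8, g(f(3)) = g(5) = 2, g(f(4)) = g(2) = 5, g(f(5)) = g(7) = 3, g(f(6)) = g(8) = 7, g(f(7)) = g(1) = 6, g(f(8)) = g(6) = 4.
Hence fg = [1 8 2 5 3 7 6 4].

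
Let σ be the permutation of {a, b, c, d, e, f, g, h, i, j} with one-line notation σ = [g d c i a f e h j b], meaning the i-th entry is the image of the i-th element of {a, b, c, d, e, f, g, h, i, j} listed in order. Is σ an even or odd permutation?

In disjoint-cycle form the cycle lengths are 4, 3, 1, 1, 1.
A cycle is odd iff its length is even; σ has 1 even-length cycle, so sgn(σ) = (−1)^1 and σ is odd.

odd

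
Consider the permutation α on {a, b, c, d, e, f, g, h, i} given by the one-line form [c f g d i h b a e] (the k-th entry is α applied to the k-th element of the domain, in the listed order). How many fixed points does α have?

The fixed points (elements with α(x) = x) are {d}, so there is 1.

1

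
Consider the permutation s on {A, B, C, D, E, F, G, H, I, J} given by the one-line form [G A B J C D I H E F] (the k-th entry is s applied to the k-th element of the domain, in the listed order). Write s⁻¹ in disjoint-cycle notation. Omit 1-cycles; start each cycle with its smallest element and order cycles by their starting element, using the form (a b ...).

(A B C E I G)(D F J)

First write s in disjoint cycles: (A G I E C B)(D J F).
The inverse reverses every cycle; in canonical form, s⁻¹ = (A B C E I G)(D F J).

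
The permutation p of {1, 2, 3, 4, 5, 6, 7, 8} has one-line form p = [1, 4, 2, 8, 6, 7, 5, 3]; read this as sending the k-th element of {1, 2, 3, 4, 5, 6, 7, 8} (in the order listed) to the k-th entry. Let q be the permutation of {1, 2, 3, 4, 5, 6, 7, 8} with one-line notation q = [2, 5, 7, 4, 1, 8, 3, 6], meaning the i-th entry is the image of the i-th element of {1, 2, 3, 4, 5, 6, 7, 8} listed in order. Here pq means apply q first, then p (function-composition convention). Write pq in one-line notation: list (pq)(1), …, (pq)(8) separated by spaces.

4 6 5 8 1 3 2 7

(pq)(x) = p(q(x)). Computing each image: p(q(1)) = p(2) = 4, p(q(2)) = p(5) = 6, p(q(3)) = p(7) = 5, p(q(4)) = p(4) = 8, p(q(5)) = p(1) = 1, p(q(6)) = p(8) = 3, p(q(7)) = p(3) = 2, p(q(8)) = p(6) = 7.
Hence pq = [4 6 5 8 1 3 2 7].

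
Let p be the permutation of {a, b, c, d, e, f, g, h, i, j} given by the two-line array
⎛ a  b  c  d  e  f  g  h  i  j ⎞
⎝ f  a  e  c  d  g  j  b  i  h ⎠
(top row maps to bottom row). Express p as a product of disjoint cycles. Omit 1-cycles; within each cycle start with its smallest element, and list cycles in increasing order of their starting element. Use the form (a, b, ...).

(a, f, g, j, h, b)(c, e, d)

From a: a → f → g → j → h → b → a, closing the cycle (a, f, g, j, h, b).
Continuing from each remaining unvisited element yields (a, f, g, j, h, b)(c, e, d).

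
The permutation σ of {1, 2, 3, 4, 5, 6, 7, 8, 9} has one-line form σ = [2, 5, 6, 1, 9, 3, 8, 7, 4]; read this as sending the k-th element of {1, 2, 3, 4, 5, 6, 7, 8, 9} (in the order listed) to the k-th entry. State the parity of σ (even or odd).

In disjoint-cycle form the cycle lengths are 5, 2, 2.
A cycle of length ℓ contributes ℓ−1 transpositions, so σ is a product of 4 + 1 + 1 = 6 transpositions — even.

even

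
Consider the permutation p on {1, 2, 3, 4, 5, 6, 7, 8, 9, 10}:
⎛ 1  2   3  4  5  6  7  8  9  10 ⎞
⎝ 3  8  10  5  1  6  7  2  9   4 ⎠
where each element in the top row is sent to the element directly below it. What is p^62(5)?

Tracing 5 → 1 → … returns to 5 after 5 steps, so 5 lies in a 5-cycle (1 3 10 4 5).
On a 5-cycle, p^5 is the identity, so p^62 = p^2 there (62 ≡ 2 mod 5).
Advancing 2 steps from 5: 5 → 1 → 3.

3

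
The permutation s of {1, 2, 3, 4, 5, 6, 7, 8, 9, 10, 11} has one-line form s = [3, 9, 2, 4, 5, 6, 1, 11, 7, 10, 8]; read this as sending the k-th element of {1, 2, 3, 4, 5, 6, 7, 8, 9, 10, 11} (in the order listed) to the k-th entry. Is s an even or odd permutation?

In disjoint-cycle form the cycle lengths are 5, 2, 1, 1, 1, 1.
A cycle of length ℓ contributes ℓ−1 transpositions, so s is a product of 4 + 1 = 5 transpositions — odd.

odd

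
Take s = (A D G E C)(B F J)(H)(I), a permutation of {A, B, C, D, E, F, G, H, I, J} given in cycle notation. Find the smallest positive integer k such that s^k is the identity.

The disjoint cycles have lengths 5, 3, 1, 1.
The order is lcm(5, 3) = 15.

15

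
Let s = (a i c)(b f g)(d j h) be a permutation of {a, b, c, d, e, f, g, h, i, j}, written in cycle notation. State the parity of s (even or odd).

even

The cycle lengths are 3, 3, 3, 1.
A cycle is odd iff its length is even; s has 0 even-length cycles, so sgn(s) = (−1)^0 and s is even.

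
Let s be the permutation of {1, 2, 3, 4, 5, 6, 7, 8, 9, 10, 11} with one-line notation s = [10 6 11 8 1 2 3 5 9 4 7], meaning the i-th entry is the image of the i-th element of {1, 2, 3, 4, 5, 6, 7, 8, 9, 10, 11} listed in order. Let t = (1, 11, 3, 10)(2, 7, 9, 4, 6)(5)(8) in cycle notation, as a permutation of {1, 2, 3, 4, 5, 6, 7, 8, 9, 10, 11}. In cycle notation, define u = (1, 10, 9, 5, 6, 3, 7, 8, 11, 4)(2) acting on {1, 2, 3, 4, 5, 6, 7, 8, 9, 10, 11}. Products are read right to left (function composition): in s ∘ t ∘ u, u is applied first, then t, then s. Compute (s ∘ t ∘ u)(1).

Apply the permutations in order: u(1) = 10, then t(10) = 1, then s(1) = 10. So (s ∘ t ∘ u)(1) = 10.

10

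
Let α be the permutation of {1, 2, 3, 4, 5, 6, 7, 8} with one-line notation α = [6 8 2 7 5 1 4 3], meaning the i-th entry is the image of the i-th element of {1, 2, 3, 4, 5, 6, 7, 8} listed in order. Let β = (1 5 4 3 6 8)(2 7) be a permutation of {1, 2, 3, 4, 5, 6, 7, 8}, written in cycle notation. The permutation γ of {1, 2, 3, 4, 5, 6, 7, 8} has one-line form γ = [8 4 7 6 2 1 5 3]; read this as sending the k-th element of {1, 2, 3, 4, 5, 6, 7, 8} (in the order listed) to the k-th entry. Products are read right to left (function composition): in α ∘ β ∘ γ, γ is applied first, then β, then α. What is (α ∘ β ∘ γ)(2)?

(α ∘ β ∘ γ)(2) = α(β(γ(2))). γ(2) = 4, then β(4) = 3, then α(3) = 2, so the result is 2.

2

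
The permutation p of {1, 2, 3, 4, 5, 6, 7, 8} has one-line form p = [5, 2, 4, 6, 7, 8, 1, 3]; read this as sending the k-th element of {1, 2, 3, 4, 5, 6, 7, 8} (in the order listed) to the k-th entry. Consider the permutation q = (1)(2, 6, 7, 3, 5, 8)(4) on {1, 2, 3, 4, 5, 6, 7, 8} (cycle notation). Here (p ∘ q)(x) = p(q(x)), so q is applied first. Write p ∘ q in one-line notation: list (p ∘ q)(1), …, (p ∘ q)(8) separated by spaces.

5 8 7 6 3 1 4 2

(p ∘ q)(x) = p(q(x)). Computing each image: p(q(1)) = p(1) = 5, p(q(2)) = p(6) = 8, p(q(3)) = p(5) = 7, p(q(4)) = p(4) = 6, p(q(5)) = p(8) = 3, p(q(6)) = p(7) = 1, p(q(7)) = p(3) = 4, p(q(8)) = p(2) = 2.
Hence p ∘ q = [5 8 7 6 3 1 4 2].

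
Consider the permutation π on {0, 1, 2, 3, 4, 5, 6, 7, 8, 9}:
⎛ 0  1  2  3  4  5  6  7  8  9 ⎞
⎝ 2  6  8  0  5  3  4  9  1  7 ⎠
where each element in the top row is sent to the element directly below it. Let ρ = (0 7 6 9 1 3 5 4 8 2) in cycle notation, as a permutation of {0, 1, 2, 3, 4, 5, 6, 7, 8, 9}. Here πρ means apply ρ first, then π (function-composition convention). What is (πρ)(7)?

(πρ)(7) = π(ρ(7)). ρ(7) = 6, then π(6) = 4. So (πρ)(7) = 4.

4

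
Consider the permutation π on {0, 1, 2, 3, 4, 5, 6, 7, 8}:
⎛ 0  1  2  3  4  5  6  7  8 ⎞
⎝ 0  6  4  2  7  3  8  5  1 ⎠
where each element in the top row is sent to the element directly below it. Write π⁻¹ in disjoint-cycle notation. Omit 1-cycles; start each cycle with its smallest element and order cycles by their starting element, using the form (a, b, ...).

The cycle decomposition of π is (1, 6, 8)(2, 4, 7, 5, 3).
The inverse reverses every cycle; in canonical form, π⁻¹ = (1, 8, 6)(2, 3, 5, 7, 4).

(1, 8, 6)(2, 3, 5, 7, 4)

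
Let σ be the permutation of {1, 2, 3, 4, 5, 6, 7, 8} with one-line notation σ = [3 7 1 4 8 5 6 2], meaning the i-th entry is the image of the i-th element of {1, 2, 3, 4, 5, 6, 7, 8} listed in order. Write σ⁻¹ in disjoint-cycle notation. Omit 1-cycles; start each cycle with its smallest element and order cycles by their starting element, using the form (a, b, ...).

(1, 3)(2, 8, 5, 6, 7)

The cycle decomposition of σ is (1, 3)(2, 7, 6, 5, 8).
The inverse reverses every cycle; in canonical form, σ⁻¹ = (1, 3)(2, 8, 5, 6, 7).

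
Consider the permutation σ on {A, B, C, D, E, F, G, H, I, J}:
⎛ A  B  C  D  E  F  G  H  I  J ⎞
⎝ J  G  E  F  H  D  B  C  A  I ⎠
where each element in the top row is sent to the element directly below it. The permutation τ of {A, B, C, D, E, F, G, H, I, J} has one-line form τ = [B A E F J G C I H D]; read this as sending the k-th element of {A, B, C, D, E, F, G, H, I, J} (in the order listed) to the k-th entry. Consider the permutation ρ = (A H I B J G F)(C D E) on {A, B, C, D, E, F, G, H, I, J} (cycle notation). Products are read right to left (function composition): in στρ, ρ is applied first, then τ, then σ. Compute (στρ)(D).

I

Apply the permutations in order: ρ(D) = E, then τ(E) = J, then σ(J) = I. So (στρ)(D) = I.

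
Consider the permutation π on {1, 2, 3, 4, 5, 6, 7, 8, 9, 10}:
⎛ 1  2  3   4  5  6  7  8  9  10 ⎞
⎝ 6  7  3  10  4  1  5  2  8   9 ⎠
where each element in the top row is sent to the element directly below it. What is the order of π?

14

Writing π as disjoint cycles, the cycle lengths are 7, 2, 1.
The order is lcm(7, 2) = 14.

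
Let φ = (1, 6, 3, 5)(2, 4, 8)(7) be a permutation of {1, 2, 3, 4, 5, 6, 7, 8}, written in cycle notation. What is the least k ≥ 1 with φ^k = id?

12

The cycle type of φ is (4, 3, 1).
Since disjoint cycles commute, ord(φ) = lcm(4, 3) = 12.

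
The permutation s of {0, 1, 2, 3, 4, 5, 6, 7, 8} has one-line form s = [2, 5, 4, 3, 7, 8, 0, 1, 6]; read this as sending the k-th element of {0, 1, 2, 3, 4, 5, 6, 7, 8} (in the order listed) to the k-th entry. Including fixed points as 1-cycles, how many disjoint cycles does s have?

2

The cycle decomposition is (0 2 4 7 1 5 8 6)(3), which has 2 cycles (counting 1-cycles).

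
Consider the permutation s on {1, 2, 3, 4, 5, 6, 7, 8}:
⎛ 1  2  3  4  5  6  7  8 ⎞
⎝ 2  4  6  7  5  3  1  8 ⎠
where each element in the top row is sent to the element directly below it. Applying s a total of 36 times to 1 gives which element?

Tracing 1 → 2 → … returns to 1 after 4 steps, so 1 lies in a 4-cycle (1, 2, 4, 7).
On a 4-cycle, s^4 is the identity, so s^36 = s^0 there (36 ≡ 0 mod 4).
So s^36(1) = 1.

1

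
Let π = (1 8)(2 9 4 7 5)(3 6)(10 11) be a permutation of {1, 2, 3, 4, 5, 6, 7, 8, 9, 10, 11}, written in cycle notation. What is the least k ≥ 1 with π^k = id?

10

The disjoint cycles have lengths 5, 2, 2, 2.
The order of π is the least common multiple of its cycle lengths: lcm(5, 2, 2, 2) = 10.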